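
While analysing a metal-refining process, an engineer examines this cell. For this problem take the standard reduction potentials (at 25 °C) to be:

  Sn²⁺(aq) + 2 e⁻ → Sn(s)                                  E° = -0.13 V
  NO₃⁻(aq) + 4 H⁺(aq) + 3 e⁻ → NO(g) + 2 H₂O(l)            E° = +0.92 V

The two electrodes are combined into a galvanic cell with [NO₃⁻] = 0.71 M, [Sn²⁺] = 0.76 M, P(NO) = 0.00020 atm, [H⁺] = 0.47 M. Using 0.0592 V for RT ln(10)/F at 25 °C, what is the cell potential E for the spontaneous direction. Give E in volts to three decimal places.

NO₃⁻/NO is the cathode (higher E°), Sn²⁺/Sn the anode: E°cell = +0.92 − (-0.13) = +1.05 V, n = 6.
Overall: 2 NO₃⁻(aq) + 8 H⁺(aq) + 3 Sn(s) → 2 NO(g) + 4 H₂O(l) + 3 Sn²⁺(aq)
Q = P(NO)^2·[Sn²⁺]^3 / ([NO₃⁻]^2·[H⁺]^8); log Q = -4.835.
E = E° − (0.0592/n) log Q = +1.05 − (0.0592/6)(-4.835) = +1.098 V.

+1.098 V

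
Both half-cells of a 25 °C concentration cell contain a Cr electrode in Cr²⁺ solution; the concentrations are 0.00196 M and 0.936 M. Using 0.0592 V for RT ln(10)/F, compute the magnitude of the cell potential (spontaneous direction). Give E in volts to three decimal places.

+0.079 V

For a concentration cell E°cell = 0. The 0.936 M side is the cathode (reduction is favoured where [Cr²⁺] is higher).
With n = 2, E = −(0.0592/2) log([Cr²⁺]ₐₙ/[Cr²⁺]꜀ₐₜ) = −(0.0592/2) log(0.00196/0.936) = −(0.0592/2)(-2.679) = +0.079 V.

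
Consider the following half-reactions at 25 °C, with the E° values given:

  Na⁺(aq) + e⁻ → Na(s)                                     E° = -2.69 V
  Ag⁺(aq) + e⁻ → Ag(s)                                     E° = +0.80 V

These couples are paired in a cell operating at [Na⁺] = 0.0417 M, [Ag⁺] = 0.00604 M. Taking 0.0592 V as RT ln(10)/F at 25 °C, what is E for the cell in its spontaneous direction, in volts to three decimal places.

Ag⁺/Ag is the cathode (higher E°), Na⁺/Na the anode: E°cell = +0.80 − (-2.69) = +3.49 V, n = 1.
Overall: Ag⁺(aq) + Na(s) → Ag(s) + Na⁺(aq)
Q = [Na⁺] / ([Ag⁺]); log Q = 0.839.
E = E° − (0.0592/n) log Q = +3.49 − (0.0592/1)(0.839) = +3.440 V.

+3.440 V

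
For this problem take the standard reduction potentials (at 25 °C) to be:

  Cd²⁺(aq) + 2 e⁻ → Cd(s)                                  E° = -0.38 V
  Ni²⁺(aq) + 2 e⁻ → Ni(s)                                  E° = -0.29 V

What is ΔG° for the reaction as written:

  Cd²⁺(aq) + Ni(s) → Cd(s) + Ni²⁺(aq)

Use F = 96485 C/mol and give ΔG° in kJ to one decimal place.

As written, Cd²⁺/Cd is reduced (cathode) and Ni²⁺/Ni is oxidised (anode), so E°cell = (-0.38) − (-0.29) = -0.09 V.
Balancing electrons gives n = 2.
ΔG° = −nFE° = −(2)(96485)(-0.09) = 17,367 J = +17.4 kJ.

+17.4 kJ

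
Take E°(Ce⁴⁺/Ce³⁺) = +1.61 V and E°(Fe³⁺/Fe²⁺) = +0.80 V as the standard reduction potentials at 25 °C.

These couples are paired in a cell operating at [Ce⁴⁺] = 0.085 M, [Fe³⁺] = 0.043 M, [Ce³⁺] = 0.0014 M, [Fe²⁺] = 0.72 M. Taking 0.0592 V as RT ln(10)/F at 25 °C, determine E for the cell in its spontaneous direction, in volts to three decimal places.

+0.988 V

Ce⁴⁺/Ce³⁺ is the cathode (higher E°), Fe³⁺/Fe²⁺ the anode: E°cell = +1.61 − (+0.80) = +0.81 V, n = 1.
Overall: Ce⁴⁺(aq) + Fe²⁺(aq) → Ce³⁺(aq) + Fe³⁺(aq)
Q = [Ce³⁺]·[Fe³⁺] / ([Ce⁴⁺]·[Fe²⁺]); log Q = -3.007.
E = E° − (0.0592/n) log Q = +0.81 − (0.0592/1)(-3.007) = +0.988 V.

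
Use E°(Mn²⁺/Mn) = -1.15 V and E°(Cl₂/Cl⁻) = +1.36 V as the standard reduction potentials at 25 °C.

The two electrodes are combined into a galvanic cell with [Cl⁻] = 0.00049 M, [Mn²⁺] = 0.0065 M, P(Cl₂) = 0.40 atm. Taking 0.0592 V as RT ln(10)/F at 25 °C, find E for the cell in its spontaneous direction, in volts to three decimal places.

+2.759 V

Cl₂/Cl⁻ is the cathode (higher E°), Mn²⁺/Mn the anode: E°cell = +1.36 − (-1.15) = +2.51 V, n = 2.
Overall: Cl₂(g) + Mn(s) → 2 Cl⁻(aq) + Mn²⁺(aq)
Q = [Cl⁻]^2·[Mn²⁺] / (P(Cl₂)); log Q = -8.409.
E = E° − (0.0592/n) log Q = +2.51 − (0.0592/2)(-8.409) = +2.759 V.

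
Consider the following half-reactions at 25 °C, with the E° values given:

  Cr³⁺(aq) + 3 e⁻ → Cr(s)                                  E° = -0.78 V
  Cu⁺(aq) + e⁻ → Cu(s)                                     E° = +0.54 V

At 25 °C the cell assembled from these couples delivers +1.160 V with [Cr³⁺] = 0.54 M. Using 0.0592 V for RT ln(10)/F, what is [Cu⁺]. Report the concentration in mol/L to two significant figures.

0.0016 M

Cu⁺/Cu is the cathode, Cr³⁺/Cr the anode: E°cell = +1.32 V, n = 3.
Overall reaction: 3 Cu⁺(aq) + Cr(s) → 3 Cu(s) + Cr³⁺(aq); Q = [Cr³⁺]^1/[Cu⁺]^3.
From E = E° − (0.0592/n) log Q: log Q = (E° − E)·n/0.0592 = (+1.32 − (+1.160))·3/0.0592 = 8.1081.
So 3·log[Cu⁺] = 1·log(0.54) − log Q = -0.2676 − (8.1081) = -8.3757; log[Cu⁺] = -8.3757 / 3 = -2.7919; [Cu⁺] = 10^(-2.7919) ≈ 0.0016 M.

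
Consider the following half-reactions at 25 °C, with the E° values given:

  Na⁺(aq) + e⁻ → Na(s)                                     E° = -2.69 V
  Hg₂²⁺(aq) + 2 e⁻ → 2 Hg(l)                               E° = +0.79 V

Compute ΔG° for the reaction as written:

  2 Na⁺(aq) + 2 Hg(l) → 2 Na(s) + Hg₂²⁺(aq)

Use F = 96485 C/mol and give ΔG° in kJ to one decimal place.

As written, Na⁺/Na is reduced (cathode) and Hg₂²⁺/Hg is oxidised (anode), so E°cell = (-2.69) − (+0.79) = -3.48 V.
Balancing electrons gives n = 2.
ΔG° = −nFE° = −(2)(96485)(-3.48) = 671,536 J = +671.5 kJ.

+671.5 kJ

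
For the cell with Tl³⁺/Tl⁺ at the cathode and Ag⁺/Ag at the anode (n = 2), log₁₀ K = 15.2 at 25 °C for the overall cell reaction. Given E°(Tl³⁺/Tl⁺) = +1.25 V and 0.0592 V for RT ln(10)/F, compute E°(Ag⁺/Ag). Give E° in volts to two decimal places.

E°cell = (0.0592/n)·log K = (0.0592/2)(15.2) = +0.450 V.
Since Tl³⁺/Tl⁺ is the cathode and Ag⁺/Ag the anode, E°cell = E°(Tl³⁺/Tl⁺) − E°(Ag⁺/Ag).
So E°(Ag⁺/Ag) = E°(Tl³⁺/Tl⁺) − E°cell = (+1.25) − (+0.450) = +0.80 V.

+0.80 V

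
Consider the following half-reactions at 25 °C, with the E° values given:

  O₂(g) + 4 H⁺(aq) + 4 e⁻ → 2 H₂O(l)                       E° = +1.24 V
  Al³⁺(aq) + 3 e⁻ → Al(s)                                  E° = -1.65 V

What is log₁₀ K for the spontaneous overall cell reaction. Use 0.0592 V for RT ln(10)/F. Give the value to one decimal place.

585.8

Cathode: O₂/H₂O; anode: Al³⁺/Al. E°cell = +2.89 V, n = 12.
log K = nE°cell / 0.0592 = (12)(+2.89) / 0.0592 = 585.8.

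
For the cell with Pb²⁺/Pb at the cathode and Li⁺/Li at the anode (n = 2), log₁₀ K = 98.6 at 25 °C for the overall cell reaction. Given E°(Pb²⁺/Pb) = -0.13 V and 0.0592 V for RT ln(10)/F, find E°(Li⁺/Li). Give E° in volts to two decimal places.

E°cell = (0.0592/n)·log K = (0.0592/2)(98.6) = +2.919 V.
Since Pb²⁺/Pb is the cathode and Li⁺/Li the anode, E°cell = E°(Pb²⁺/Pb) − E°(Li⁺/Li).
So E°(Li⁺/Li) = E°(Pb²⁺/Pb) − E°cell = (-0.13) − (+2.919) = -3.05 V.

-3.05 V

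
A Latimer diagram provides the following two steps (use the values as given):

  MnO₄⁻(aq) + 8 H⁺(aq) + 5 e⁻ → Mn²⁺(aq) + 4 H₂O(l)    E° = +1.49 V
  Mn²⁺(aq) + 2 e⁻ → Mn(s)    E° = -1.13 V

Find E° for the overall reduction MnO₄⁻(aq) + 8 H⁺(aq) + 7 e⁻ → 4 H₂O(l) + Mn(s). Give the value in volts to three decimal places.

Adding the free-energy changes (−nFE°) of the two steps gives −n₃FE°₃ = −n₁FE°₁ − n₂FE°₂.
E°₃ = (5×+1.49 + 2×-1.13) / 7 = (+5.190) / 7 = +0.741 V.

+0.741 V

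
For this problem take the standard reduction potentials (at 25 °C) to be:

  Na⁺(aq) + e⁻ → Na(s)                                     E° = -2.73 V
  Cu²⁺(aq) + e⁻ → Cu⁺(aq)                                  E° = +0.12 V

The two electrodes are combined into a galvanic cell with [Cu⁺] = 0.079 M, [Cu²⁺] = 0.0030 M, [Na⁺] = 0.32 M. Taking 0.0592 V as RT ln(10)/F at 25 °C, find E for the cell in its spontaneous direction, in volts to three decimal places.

+2.795 V

Cu²⁺/Cu⁺ is the cathode (higher E°), Na⁺/Na the anode: E°cell = +0.12 − (-2.73) = +2.85 V, n = 1.
Overall: Cu²⁺(aq) + Na(s) → Cu⁺(aq) + Na⁺(aq)
Q = [Cu⁺]·[Na⁺] / ([Cu²⁺]); log Q = 0.926.
E = E° − (0.0592/n) log Q = +2.85 − (0.0592/1)(0.926) = +2.795 V.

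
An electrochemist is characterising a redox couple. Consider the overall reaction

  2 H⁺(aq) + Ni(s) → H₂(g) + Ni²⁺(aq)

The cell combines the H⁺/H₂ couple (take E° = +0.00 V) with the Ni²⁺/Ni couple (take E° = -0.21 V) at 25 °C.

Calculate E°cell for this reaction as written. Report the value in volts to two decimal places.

The H⁺/H₂ couple has the higher reduction potential, so it is the cathode; Ni²⁺/Ni is oxidised at the anode.
E°cell = E°(cathode) − E°(anode) = (+0.00) − (-0.21) = +0.21 V.

+0.21 V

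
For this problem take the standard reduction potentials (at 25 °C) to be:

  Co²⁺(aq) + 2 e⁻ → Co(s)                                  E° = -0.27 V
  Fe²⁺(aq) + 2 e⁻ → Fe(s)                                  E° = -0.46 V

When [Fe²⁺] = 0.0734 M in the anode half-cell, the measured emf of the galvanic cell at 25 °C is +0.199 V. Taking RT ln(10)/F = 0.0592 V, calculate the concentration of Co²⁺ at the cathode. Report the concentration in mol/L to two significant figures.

0.15 M

Co²⁺/Co is the cathode, Fe²⁺/Fe the anode: E°cell = +0.19 V, n = 2.
Overall reaction: Co²⁺(aq) + Fe(s) → Co(s) + Fe²⁺(aq); Q = [Fe²⁺]^1/[Co²⁺]^1.
From E = E° − (0.0592/n) log Q: log Q = (E° − E)·n/0.0592 = (+0.19 − (+0.199))·2/0.0592 = -0.3041.
So 1·log[Co²⁺] = 1·log(0.0734) − log Q = -1.1343 − (-0.3041) = -0.8302; [Co²⁺] = 10^(-0.8302) ≈ 0.15 M.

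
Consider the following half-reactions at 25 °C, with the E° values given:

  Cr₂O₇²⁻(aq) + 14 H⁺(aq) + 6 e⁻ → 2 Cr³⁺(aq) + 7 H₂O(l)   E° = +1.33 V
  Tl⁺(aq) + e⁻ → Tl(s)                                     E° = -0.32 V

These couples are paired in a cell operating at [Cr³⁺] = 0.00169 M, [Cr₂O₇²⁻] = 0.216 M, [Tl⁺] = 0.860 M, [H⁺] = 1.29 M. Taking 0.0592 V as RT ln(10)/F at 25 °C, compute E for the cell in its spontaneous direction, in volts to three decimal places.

+1.717 V

Cr₂O₇²⁻/Cr³⁺ is the cathode (higher E°), Tl⁺/Tl the anode: E°cell = +1.33 − (-0.32) = +1.65 V, n = 6.
Overall: Cr₂O₇²⁻(aq) + 14 H⁺(aq) + 6 Tl(s) → 2 Cr³⁺(aq) + 7 H₂O(l) + 6 Tl⁺(aq)
Q = [Cr³⁺]^2·[Tl⁺]^6 / ([Cr₂O₇²⁻]·[H⁺]^14); log Q = -6.820.
E = E° − (0.0592/n) log Q = +1.65 − (0.0592/6)(-6.820) = +1.717 V.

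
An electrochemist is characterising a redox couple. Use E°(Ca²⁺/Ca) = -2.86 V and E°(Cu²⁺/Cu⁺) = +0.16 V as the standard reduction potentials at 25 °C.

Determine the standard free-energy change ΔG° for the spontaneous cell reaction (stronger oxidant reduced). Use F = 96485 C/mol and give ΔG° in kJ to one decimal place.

-582.8 kJ

Cu²⁺/Cu⁺ (E° = +0.16 V) is the cathode; Ca²⁺/Ca (E° = -2.86 V) is the anode, so E°cell = +3.02 V.
Balancing electrons gives n = 2 (lcm of 1 and 2).
ΔG° = −nFE° = −(2)(96485)(+3.02) = -582,769 J = -582.8 kJ.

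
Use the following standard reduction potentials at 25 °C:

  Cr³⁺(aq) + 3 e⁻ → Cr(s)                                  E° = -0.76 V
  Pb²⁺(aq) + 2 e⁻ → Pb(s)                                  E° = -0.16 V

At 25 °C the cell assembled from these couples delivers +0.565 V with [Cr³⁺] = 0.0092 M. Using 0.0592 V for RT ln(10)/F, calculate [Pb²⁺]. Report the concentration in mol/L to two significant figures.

Pb²⁺/Pb is the cathode, Cr³⁺/Cr the anode: E°cell = +0.60 V, n = 6.
Overall reaction: 3 Pb²⁺(aq) + 2 Cr(s) → 3 Pb(s) + 2 Cr³⁺(aq); Q = [Cr³⁺]^2/[Pb²⁺]^3.
From E = E° − (0.0592/n) log Q: log Q = (E° − E)·n/0.0592 = (+0.60 − (+0.565))·6/0.0592 = 3.5473.
So 3·log[Pb²⁺] = 2·log(0.0092) − log Q = -4.0724 − (3.5473) = -7.6197; log[Pb²⁺] = -7.6197 / 3 = -2.5399; [Pb²⁺] = 10^(-2.5399) ≈ 0.0029 M.

0.0029 M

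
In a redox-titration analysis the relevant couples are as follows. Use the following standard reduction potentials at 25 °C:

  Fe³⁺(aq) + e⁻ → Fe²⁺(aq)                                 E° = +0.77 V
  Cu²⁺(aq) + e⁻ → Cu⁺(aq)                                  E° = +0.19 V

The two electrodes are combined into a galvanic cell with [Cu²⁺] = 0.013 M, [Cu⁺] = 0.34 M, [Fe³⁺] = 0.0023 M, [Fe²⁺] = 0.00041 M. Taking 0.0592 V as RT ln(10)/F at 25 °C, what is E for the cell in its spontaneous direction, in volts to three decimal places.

Fe³⁺/Fe²⁺ is the cathode (higher E°), Cu²⁺/Cu⁺ the anode: E°cell = +0.77 − (+0.19) = +0.58 V, n = 1.
Overall: Fe³⁺(aq) + Cu⁺(aq) → Fe²⁺(aq) + Cu²⁺(aq)
Q = [Fe²⁺]·[Cu²⁺] / ([Fe³⁺]·[Cu⁺]); log Q = -2.166.
E = E° − (0.0592/n) log Q = +0.58 − (0.0592/1)(-2.166) = +0.708 V.

+0.708 V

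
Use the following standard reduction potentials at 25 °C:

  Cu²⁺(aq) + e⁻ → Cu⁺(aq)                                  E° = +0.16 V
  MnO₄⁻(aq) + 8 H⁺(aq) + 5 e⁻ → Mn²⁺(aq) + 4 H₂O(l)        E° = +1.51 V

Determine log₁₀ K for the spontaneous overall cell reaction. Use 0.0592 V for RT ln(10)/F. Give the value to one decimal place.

114.0

Cathode: MnO₄⁻/Mn²⁺; anode: Cu²⁺/Cu⁺. E°cell = +1.35 V, n = 5.
log K = nE°cell / 0.0592 = (5)(+1.35) / 0.0592 = 114.0.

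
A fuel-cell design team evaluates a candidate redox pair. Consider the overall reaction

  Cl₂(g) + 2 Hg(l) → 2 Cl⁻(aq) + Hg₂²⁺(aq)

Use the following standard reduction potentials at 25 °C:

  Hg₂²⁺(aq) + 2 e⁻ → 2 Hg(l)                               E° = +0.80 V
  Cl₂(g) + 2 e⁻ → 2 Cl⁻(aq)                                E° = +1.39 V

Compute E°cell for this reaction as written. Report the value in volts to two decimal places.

The Cl₂/Cl⁻ couple has the higher reduction potential, so it is the cathode; Hg₂²⁺/Hg is oxidised at the anode.
E°cell = E°(cathode) − E°(anode) = (+1.39) − (+0.80) = +0.59 V.

+0.59 V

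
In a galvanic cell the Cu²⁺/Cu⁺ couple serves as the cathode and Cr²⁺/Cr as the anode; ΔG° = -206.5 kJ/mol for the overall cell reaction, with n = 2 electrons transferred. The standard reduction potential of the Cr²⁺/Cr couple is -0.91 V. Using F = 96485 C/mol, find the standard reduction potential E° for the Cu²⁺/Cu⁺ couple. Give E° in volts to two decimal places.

+0.16 V

E°cell = −ΔG°/(nF) = −(-206.5×10³)/((2)(96485)) = +1.070 V.
Since Cu²⁺/Cu⁺ is the cathode and Cr²⁺/Cr the anode, E°cell = E°(Cu²⁺/Cu⁺) − E°(Cr²⁺/Cr).
So E°(Cu²⁺/Cu⁺) = E°cell + E°(Cr²⁺/Cr) = +1.070 + (-0.91) = +0.16 V.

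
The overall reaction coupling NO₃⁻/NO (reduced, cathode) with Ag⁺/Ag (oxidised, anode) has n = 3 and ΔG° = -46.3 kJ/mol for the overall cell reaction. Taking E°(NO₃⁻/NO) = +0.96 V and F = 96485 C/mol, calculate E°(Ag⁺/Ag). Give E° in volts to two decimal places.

E°cell = −ΔG°/(nF) = −(-46.3×10³)/((3)(96485)) = +0.160 V.
Since NO₃⁻/NO is the cathode and Ag⁺/Ag the anode, E°cell = E°(NO₃⁻/NO) − E°(Ag⁺/Ag).
So E°(Ag⁺/Ag) = E°(NO₃⁻/NO) − E°cell = (+0.96) − (+0.160) = +0.80 V.

+0.80 V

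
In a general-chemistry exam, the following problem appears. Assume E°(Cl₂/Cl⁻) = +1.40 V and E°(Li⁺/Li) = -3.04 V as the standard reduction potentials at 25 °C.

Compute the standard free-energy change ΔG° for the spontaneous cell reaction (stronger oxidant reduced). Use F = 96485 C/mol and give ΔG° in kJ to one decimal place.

Cl₂/Cl⁻ (E° = +1.40 V) is the cathode; Li⁺/Li (E° = -3.04 V) is the anode, so E°cell = +4.44 V.
Balancing electrons gives n = 2 (lcm of 2 and 1).
ΔG° = −nFE° = −(2)(96485)(+4.44) = -856,787 J = -856.8 kJ.

-856.8 kJ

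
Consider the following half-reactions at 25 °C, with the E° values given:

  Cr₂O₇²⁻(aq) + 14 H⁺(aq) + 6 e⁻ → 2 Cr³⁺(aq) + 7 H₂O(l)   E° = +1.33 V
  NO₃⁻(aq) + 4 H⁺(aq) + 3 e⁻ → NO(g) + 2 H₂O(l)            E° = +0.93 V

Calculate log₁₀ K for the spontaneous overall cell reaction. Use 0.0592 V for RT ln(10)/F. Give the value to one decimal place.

Cathode: Cr₂O₇²⁻/Cr³⁺; anode: NO₃⁻/NO. E°cell = +0.40 V, n = 6.
log K = nE°cell / 0.0592 = (6)(+0.40) / 0.0592 = 40.5.

40.5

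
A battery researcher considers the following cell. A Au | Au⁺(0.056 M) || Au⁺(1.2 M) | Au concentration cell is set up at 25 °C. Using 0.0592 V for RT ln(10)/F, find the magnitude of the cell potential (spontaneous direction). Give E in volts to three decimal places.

+0.079 V

For a concentration cell E°cell = 0. The 1.2 M side is the cathode (reduction is favoured where [Au⁺] is higher).
With n = 1, E = −(0.0592/1) log([Au⁺]ₐₙ/[Au⁺]꜀ₐₜ) = −(0.0592/1) log(0.056/1.2) = −(0.0592/1)(-1.331) = +0.079 V.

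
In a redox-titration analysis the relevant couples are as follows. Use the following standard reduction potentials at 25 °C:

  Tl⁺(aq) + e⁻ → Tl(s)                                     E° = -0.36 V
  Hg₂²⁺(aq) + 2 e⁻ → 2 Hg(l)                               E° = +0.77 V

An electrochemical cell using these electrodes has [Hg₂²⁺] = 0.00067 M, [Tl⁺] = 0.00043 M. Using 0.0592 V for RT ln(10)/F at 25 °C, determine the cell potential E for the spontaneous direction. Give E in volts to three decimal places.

+1.235 V

Hg₂²⁺/Hg is the cathode (higher E°), Tl⁺/Tl the anode: E°cell = +0.77 − (-0.36) = +1.13 V, n = 2.
Overall: Hg₂²⁺(aq) + 2 Tl(s) → 2 Hg(l) + 2 Tl⁺(aq)
Q = [Tl⁺]^2 / ([Hg₂²⁺]); log Q = -3.559.
E = E° − (0.0592/n) log Q = +1.13 − (0.0592/2)(-3.559) = +1.235 V.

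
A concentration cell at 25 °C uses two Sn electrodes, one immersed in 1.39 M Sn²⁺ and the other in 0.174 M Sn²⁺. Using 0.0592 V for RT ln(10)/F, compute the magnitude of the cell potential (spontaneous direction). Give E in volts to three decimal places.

For a concentration cell E°cell = 0. The 1.39 M side is the cathode (reduction is favoured where [Sn²⁺] is higher).
With n = 2, E = −(0.0592/2) log([Sn²⁺]ₐₙ/[Sn²⁺]꜀ₐₜ) = −(0.0592/2) log(0.174/1.39) = −(0.0592/2)(-0.902) = +0.027 V.

+0.027 V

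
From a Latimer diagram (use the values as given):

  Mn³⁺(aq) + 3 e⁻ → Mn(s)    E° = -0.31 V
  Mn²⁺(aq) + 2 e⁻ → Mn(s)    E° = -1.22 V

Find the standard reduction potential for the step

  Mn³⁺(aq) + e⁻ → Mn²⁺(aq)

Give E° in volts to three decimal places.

Sequential free energies add, so n₃E°₃ = n₁E°₁ + n₂E°₂.
With n₃ = 3, and the known step contributing 2×(-1.22) V, the unknown satisfies 1·E° = 3×(-0.31) − 2×(-1.22) = +1.510.
E° = +1.510 / 1 = +1.510 V.

+1.510 V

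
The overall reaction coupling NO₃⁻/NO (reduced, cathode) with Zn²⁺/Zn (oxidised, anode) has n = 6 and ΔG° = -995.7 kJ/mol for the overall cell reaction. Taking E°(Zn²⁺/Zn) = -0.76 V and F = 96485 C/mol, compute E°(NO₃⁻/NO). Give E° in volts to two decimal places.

E°cell = −ΔG°/(nF) = −(-995.7×10³)/((6)(96485)) = +1.720 V.
Since NO₃⁻/NO is the cathode and Zn²⁺/Zn the anode, E°cell = E°(NO₃⁻/NO) − E°(Zn²⁺/Zn).
So E°(NO₃⁻/NO) = E°cell + E°(Zn²⁺/Zn) = +1.720 + (-0.76) = +0.96 V.

+0.96 V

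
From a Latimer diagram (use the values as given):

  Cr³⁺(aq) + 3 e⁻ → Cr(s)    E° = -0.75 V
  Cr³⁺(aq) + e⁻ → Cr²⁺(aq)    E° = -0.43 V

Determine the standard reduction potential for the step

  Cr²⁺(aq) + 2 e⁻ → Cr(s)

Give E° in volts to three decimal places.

Sequential free energies add, so n₃E°₃ = n₁E°₁ + n₂E°₂.
With n₃ = 3, and the known step contributing 1×(-0.43) V, the unknown satisfies 2·E° = 3×(-0.75) − 1×(-0.43) = -1.820.
E° = -1.820 / 2 = -0.910 V.

-0.910 V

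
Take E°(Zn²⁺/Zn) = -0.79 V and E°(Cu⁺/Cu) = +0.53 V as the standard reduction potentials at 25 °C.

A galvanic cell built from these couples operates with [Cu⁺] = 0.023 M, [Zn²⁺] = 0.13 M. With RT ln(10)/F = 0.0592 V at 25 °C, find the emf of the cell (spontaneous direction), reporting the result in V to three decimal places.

+1.249 V

Cu⁺/Cu is the cathode (higher E°), Zn²⁺/Zn the anode: E°cell = +0.53 − (-0.79) = +1.32 V, n = 2.
Overall: 2 Cu⁺(aq) + Zn(s) → 2 Cu(s) + Zn²⁺(aq)
Q = [Zn²⁺] / ([Cu⁺]^2); log Q = 2.390.
E = E° − (0.0592/n) log Q = +1.32 − (0.0592/2)(2.390) = +1.249 V.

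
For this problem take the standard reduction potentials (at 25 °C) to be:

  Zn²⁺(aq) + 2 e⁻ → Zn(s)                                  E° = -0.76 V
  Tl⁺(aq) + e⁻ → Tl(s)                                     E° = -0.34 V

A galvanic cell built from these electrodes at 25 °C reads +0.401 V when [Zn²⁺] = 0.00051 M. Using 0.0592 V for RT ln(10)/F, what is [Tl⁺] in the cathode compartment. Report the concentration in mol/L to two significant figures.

0.011 M

Tl⁺/Tl is the cathode, Zn²⁺/Zn the anode: E°cell = +0.42 V, n = 2.
Overall reaction: 2 Tl⁺(aq) + Zn(s) → 2 Tl(s) + Zn²⁺(aq); Q = [Zn²⁺]^1/[Tl⁺]^2.
From E = E° − (0.0592/n) log Q: log Q = (E° − E)·n/0.0592 = (+0.42 − (+0.401))·2/0.0592 = 0.6419.
So 2·log[Tl⁺] = 1·log(0.00051) − log Q = -3.2924 − (0.6419) = -3.9343; log[Tl⁺] = -3.9343 / 2 = -1.9671; [Tl⁺] = 10^(-1.9671) ≈ 0.011 M.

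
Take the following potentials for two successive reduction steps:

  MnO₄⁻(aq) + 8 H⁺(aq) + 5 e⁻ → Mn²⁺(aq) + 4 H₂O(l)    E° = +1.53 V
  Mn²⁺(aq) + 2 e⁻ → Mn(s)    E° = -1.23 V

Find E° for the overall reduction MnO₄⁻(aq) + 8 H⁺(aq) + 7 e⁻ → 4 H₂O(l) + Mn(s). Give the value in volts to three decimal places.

+0.741 V

Adding the free-energy changes (−nFE°) of the two steps gives −n₃FE°₃ = −n₁FE°₁ − n₂FE°₂.
E°₃ = (5×+1.53 + 2×-1.23) / 7 = (+5.190) / 7 = +0.741 V.
E° values themselves are not directly additive — weighting by electron count is essential.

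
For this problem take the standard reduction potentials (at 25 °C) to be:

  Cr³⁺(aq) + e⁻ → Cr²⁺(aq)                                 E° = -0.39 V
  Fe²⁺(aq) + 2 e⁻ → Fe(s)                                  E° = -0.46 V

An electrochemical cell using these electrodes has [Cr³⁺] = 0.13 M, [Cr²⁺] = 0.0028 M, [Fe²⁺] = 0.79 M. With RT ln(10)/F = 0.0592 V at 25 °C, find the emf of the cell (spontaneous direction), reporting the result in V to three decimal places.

+0.172 V

Cr³⁺/Cr²⁺ is the cathode (higher E°), Fe²⁺/Fe the anode: E°cell = -0.39 − (-0.46) = +0.07 V, n = 2.
Overall: 2 Cr³⁺(aq) + Fe(s) → 2 Cr²⁺(aq) + Fe²⁺(aq)
Q = [Cr²⁺]^2·[Fe²⁺] / ([Cr³⁺]^2); log Q = -3.436.
E = E° − (0.0592/n) log Q = +0.07 − (0.0592/2)(-3.436) = +0.172 V.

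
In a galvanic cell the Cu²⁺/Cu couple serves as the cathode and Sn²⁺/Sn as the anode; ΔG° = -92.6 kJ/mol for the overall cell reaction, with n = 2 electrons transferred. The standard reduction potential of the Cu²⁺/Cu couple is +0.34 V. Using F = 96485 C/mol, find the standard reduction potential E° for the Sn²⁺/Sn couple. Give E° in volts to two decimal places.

-0.14 V

E°cell = −ΔG°/(nF) = −(-92.6×10³)/((2)(96485)) = +0.480 V.
Since Cu²⁺/Cu is the cathode and Sn²⁺/Sn the anode, E°cell = E°(Cu²⁺/Cu) − E°(Sn²⁺/Sn).
So E°(Sn²⁺/Sn) = E°(Cu²⁺/Cu) − E°cell = (+0.34) − (+0.480) = -0.14 V.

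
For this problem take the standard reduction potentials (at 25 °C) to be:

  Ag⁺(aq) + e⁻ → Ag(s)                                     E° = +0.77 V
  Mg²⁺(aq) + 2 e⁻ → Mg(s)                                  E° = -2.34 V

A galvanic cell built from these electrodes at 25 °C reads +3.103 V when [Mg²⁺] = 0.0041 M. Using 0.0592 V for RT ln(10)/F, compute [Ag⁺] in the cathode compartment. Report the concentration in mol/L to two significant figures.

Ag⁺/Ag is the cathode, Mg²⁺/Mg the anode: E°cell = +3.11 V, n = 2.
Overall reaction: 2 Ag⁺(aq) + Mg(s) → 2 Ag(s) + Mg²⁺(aq); Q = [Mg²⁺]^1/[Ag⁺]^2.
From E = E° − (0.0592/n) log Q: log Q = (E° − E)·n/0.0592 = (+3.11 − (+3.103))·2/0.0592 = 0.2365.
So 2·log[Ag⁺] = 1·log(0.0041) − log Q = -2.3872 − (0.2365) = -2.6237; log[Ag⁺] = -2.6237 / 2 = -1.3118; [Ag⁺] = 10^(-1.3118) ≈ 0.049 M.

0.049 M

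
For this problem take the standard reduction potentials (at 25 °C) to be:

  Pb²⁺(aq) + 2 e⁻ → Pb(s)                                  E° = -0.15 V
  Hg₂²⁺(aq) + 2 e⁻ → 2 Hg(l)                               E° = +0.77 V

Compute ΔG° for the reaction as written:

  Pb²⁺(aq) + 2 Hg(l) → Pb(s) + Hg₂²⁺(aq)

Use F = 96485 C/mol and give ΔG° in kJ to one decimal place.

As written, Pb²⁺/Pb is reduced (cathode) and Hg₂²⁺/Hg is oxidised (anode), so E°cell = (-0.15) − (+0.77) = -0.92 V.
Balancing electrons gives n = 2.
ΔG° = −nFE° = −(2)(96485)(-0.92) = 177,532 J = +177.5 kJ.

+177.5 kJ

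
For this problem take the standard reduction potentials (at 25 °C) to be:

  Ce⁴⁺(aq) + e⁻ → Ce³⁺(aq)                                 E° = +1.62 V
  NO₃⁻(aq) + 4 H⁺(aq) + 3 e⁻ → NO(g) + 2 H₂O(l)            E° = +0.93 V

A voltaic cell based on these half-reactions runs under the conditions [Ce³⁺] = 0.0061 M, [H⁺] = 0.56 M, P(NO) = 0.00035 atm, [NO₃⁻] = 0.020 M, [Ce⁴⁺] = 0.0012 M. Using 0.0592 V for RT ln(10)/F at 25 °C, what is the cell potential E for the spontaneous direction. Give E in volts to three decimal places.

Ce⁴⁺/Ce³⁺ is the cathode (higher E°), NO₃⁻/NO the anode: E°cell = +1.62 − (+0.93) = +0.69 V, n = 3.
Overall: 3 Ce⁴⁺(aq) + NO(g) + 2 H₂O(l) → 3 Ce³⁺(aq) + NO₃⁻(aq) + 4 H⁺(aq)
Q = [Ce³⁺]^3·[NO₃⁻]·[H⁺]^4 / ([Ce⁴⁺]^3·P(NO)); log Q = 2.868.
E = E° − (0.0592/n) log Q = +0.69 − (0.0592/3)(2.868) = +0.633 V.

+0.633 V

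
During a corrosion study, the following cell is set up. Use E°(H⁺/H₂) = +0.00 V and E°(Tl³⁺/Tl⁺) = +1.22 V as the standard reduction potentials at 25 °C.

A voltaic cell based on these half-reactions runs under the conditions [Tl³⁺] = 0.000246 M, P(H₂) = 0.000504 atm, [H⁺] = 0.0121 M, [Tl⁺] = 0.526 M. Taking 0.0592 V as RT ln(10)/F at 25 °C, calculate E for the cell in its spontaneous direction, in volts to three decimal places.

+1.137 V

Tl³⁺/Tl⁺ is the cathode (higher E°), H⁺/H₂ the anode: E°cell = +1.22 − (+0.00) = +1.22 V, n = 2.
Overall: Tl³⁺(aq) + H₂(g) → Tl⁺(aq) + 2 H⁺(aq)
Q = [Tl⁺]·[H⁺]^2 / ([Tl³⁺]·P(H₂)); log Q = 2.793.
E = E° − (0.0592/n) log Q = +1.22 − (0.0592/2)(2.793) = +1.137 V.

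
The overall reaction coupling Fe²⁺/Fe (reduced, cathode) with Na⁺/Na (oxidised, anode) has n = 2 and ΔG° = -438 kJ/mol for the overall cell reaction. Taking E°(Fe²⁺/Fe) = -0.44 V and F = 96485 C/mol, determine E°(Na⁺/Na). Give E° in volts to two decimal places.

-2.71 V

E°cell = −ΔG°/(nF) = −(-438×10³)/((2)(96485)) = +2.270 V.
Since Fe²⁺/Fe is the cathode and Na⁺/Na the anode, E°cell = E°(Fe²⁺/Fe) − E°(Na⁺/Na).
So E°(Na⁺/Na) = E°(Fe²⁺/Fe) − E°cell = (-0.44) − (+2.270) = -2.71 V.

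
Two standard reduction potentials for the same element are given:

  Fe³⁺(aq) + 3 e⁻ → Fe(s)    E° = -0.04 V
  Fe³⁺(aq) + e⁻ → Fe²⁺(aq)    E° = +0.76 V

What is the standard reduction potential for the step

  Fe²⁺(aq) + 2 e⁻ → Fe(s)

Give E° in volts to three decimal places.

-0.440 V

Sequential free energies add, so n₃E°₃ = n₁E°₁ + n₂E°₂.
With n₃ = 3, and the known step contributing 1×(+0.76) V, the unknown satisfies 2·E° = 3×(-0.04) − 1×(+0.76) = -0.880.
E° = -0.880 / 2 = -0.440 V.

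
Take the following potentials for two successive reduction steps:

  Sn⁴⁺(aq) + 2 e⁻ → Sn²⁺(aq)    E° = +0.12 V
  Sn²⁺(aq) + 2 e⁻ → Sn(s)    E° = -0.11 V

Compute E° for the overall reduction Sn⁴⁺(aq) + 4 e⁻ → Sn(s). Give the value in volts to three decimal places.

Standard free energies of sequential steps add: ΔG°₃ = ΔG°₁ + ΔG°₂, so n₃E°₃ = n₁E°₁ + n₂E°₂.
E°₃ = (2×+0.12 + 2×-0.11) / 4 = (+0.020) / 4 = +0.005 V.

+0.005 V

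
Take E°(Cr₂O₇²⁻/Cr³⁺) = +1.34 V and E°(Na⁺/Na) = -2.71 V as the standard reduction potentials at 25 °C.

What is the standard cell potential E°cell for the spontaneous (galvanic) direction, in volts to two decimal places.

+4.05 V

The Cr₂O₇²⁻/Cr³⁺ couple has the higher reduction potential, so it is the cathode; Na⁺/Na is oxidised at the anode.
E°cell = E°(cathode) − E°(anode) = (+1.34) − (-2.71) = +4.05 V.
Since E°cell > 0, the reaction is spontaneous under standard conditions.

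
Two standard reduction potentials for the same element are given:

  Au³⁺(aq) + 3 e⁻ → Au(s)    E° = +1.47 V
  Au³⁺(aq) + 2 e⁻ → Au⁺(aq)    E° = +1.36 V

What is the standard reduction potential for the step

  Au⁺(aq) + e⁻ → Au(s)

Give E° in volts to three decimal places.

+1.690 V

Sequential free energies add, so n₃E°₃ = n₁E°₁ + n₂E°₂.
With n₃ = 3, and the known step contributing 2×(+1.36) V, the unknown satisfies 1·E° = 3×(+1.47) − 2×(+1.36) = +1.690.
E° = +1.690 / 1 = +1.690 V.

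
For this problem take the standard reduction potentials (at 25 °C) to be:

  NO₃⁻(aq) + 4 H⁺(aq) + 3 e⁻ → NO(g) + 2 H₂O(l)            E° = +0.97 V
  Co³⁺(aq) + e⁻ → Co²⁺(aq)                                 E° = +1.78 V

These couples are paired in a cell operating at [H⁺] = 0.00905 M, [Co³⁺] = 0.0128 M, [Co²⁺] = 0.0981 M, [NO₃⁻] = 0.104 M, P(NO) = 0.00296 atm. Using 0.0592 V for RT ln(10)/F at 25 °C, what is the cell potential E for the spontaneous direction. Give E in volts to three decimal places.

Co³⁺/Co²⁺ is the cathode (higher E°), NO₃⁻/NO the anode: E°cell = +1.78 − (+0.97) = +0.81 V, n = 3.
Overall: 3 Co³⁺(aq) + NO(g) + 2 H₂O(l) → 3 Co²⁺(aq) + NO₃⁻(aq) + 4 H⁺(aq)
Q = [Co²⁺]^3·[NO₃⁻]·[H⁺]^4 / ([Co³⁺]^3·P(NO)); log Q = -3.974.
E = E° − (0.0592/n) log Q = +0.81 − (0.0592/3)(-3.974) = +0.888 V.

+0.888 V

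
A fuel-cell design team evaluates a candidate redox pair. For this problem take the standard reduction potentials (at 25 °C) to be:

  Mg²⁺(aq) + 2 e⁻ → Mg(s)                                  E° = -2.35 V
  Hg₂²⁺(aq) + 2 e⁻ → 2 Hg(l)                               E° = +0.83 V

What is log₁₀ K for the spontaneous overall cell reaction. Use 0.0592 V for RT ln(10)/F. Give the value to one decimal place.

Cathode: Hg₂²⁺/Hg; anode: Mg²⁺/Mg. E°cell = +3.18 V, n = 2.
log K = nE°cell / 0.0592 = (2)(+3.18) / 0.0592 = 107.4.

107.4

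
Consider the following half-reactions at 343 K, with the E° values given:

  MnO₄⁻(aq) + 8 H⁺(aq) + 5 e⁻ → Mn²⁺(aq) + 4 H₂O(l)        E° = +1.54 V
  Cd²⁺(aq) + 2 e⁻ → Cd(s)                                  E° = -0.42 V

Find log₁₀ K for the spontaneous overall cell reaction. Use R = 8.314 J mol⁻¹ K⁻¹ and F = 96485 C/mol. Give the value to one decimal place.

288.0

Cathode: MnO₄⁻/Mn²⁺; anode: Cd²⁺/Cd. E°cell = (+1.54) − (-0.42) = +1.96 V, with n = 10.
ΔG° = −nFE° = −RT ln K, so ln K = nFE°/(RT) = (10)(96485)(+1.96) / ((8.314)(343)) = 663.150.
log₁₀ K = 663.150 / ln 10 = 288.0.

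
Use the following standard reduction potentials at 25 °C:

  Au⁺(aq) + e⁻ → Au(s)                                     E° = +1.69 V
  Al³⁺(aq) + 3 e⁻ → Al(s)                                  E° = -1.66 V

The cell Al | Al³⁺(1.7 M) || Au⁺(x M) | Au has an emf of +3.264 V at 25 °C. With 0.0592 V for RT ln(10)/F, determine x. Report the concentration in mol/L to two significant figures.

0.042 M

Au⁺/Au is the cathode, Al³⁺/Al the anode: E°cell = +3.35 V, n = 3.
Overall reaction: 3 Au⁺(aq) + Al(s) → 3 Au(s) + Al³⁺(aq); Q = [Al³⁺]^1/[Au⁺]^3.
From E = E° − (0.0592/n) log Q: log Q = (E° − E)·n/0.0592 = (+3.35 − (+3.264))·3/0.0592 = 4.3581.
So 3·log[Au⁺] = 1·log(1.7) − log Q = 0.2304 − (4.3581) = -4.1277; log[Au⁺] = -4.1277 / 3 = -1.3759; [Au⁺] = 10^(-1.3759) ≈ 0.042 M.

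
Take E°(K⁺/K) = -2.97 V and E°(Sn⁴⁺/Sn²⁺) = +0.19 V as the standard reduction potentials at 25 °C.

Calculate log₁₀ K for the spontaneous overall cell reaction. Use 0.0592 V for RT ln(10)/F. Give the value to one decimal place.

106.8

Cathode: Sn⁴⁺/Sn²⁺; anode: K⁺/K. E°cell = +3.16 V, n = 2.
log K = nE°cell / 0.0592 = (2)(+3.16) / 0.0592 = 106.8.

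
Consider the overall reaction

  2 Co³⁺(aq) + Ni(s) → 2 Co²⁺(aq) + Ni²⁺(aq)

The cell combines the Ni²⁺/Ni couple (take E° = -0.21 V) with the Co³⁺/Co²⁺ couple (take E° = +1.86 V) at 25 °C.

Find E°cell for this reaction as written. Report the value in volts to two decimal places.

The Co³⁺/Co²⁺ couple has the higher reduction potential, so it is the cathode; Ni²⁺/Ni is oxidised at the anode.
E°cell = E°(cathode) − E°(anode) = (+1.86) − (-0.21) = +2.07 V.

+2.07 V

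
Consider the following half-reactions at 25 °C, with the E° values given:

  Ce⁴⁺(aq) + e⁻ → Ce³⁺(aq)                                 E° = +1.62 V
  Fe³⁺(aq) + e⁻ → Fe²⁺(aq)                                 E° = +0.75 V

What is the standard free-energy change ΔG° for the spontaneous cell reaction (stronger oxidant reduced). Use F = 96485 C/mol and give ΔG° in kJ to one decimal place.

Ce⁴⁺/Ce³⁺ (E° = +1.62 V) is the cathode; Fe³⁺/Fe²⁺ (E° = +0.75 V) is the anode, so E°cell = +0.87 V.
Balancing electrons gives n = 1 (lcm of 1 and 1).
ΔG° = −nFE° = −(1)(96485)(+0.87) = -83,942 J = -83.9 kJ.

-83.9 kJ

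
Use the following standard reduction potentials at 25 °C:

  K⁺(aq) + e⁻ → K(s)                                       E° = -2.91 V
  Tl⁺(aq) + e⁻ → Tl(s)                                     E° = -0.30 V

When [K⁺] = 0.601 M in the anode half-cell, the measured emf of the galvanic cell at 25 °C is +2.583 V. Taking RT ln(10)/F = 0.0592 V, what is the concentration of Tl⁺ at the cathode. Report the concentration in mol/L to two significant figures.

0.21 M

Tl⁺/Tl is the cathode, K⁺/K the anode: E°cell = +2.61 V, n = 1.
Overall reaction: Tl⁺(aq) + K(s) → Tl(s) + K⁺(aq); Q = [K⁺]^1/[Tl⁺]^1.
From E = E° − (0.0592/n) log Q: log Q = (E° − E)·n/0.0592 = (+2.61 − (+2.583))·1/0.0592 = 0.4561.
So 1·log[Tl⁺] = 1·log(0.601) − log Q = -0.2211 − (0.4561) = -0.6772; [Tl⁺] = 10^(-0.6772) ≈ 0.21 M.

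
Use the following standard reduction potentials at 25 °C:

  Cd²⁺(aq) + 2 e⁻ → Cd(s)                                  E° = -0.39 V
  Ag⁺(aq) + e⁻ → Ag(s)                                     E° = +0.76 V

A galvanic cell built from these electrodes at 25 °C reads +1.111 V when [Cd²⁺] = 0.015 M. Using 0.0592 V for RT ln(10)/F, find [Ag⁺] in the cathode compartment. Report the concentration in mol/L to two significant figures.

0.027 M

Ag⁺/Ag is the cathode, Cd²⁺/Cd the anode: E°cell = +1.15 V, n = 2.
Overall reaction: 2 Ag⁺(aq) + Cd(s) → 2 Ag(s) + Cd²⁺(aq); Q = [Cd²⁺]^1/[Ag⁺]^2.
From E = E° − (0.0592/n) log Q: log Q = (E° − E)·n/0.0592 = (+1.15 − (+1.111))·2/0.0592 = 1.3176.
So 2·log[Ag⁺] = 1·log(0.015) − log Q = -1.8239 − (1.3176) = -3.1415; log[Ag⁺] = -3.1415 / 2 = -1.5708; [Ag⁺] = 10^(-1.5708) ≈ 0.027 M.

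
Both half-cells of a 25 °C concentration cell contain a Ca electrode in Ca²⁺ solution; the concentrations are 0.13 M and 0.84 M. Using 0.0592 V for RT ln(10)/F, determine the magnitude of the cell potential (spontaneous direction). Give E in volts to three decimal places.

+0.024 V

For a concentration cell E°cell = 0. The 0.84 M side is the cathode (reduction is favoured where [Ca²⁺] is higher).
With n = 2, E = −(0.0592/2) log([Ca²⁺]ₐₙ/[Ca²⁺]꜀ₐₜ) = −(0.0592/2) log(0.13/0.84) = −(0.0592/2)(-0.810) = +0.024 V.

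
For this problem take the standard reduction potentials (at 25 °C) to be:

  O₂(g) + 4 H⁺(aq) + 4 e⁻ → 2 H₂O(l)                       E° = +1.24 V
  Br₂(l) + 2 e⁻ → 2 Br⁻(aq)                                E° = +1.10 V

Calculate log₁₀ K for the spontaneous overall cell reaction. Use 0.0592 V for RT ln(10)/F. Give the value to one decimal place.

Cathode: O₂/H₂O; anode: Br₂/Br⁻. E°cell = +0.14 V, n = 4.
log K = nE°cell / 0.0592 = (4)(+0.14) / 0.0592 = 9.5.

9.5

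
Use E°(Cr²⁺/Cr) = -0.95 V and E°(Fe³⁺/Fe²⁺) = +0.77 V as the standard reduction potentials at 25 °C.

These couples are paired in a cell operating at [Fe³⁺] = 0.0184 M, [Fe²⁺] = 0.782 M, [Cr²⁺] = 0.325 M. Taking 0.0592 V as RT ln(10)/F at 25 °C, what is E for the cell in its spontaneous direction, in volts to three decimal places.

Fe³⁺/Fe²⁺ is the cathode (higher E°), Cr²⁺/Cr the anode: E°cell = +0.77 − (-0.95) = +1.72 V, n = 2.
Overall: 2 Fe³⁺(aq) + Cr(s) → 2 Fe²⁺(aq) + Cr²⁺(aq)
Q = [Fe²⁺]^2·[Cr²⁺] / ([Fe³⁺]^2); log Q = 2.769.
E = E° − (0.0592/n) log Q = +1.72 − (0.0592/2)(2.769) = +1.638 V.

+1.638 V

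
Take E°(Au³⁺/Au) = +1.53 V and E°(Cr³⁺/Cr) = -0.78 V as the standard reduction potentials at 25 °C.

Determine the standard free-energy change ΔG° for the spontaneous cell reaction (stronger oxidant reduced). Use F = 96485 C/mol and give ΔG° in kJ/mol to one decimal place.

Au³⁺/Au (E° = +1.53 V) is the cathode; Cr³⁺/Cr (E° = -0.78 V) is the anode, so E°cell = +2.31 V.
Balancing electrons gives n = 3 (lcm of 3 and 3).
ΔG° = −nFE° = −(3)(96485)(+2.31) = -668,641 J = -668.6 kJ/mol.

-668.6 kJ/mol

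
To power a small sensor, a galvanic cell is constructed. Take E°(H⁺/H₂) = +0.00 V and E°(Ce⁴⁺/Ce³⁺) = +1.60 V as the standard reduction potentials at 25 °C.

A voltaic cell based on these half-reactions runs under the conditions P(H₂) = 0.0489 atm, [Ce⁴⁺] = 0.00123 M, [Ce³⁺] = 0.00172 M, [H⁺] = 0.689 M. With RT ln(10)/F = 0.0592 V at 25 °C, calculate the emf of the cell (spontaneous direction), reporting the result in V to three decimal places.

Ce⁴⁺/Ce³⁺ is the cathode (higher E°), H⁺/H₂ the anode: E°cell = +1.60 − (+0.00) = +1.60 V, n = 2.
Overall: 2 Ce⁴⁺(aq) + H₂(g) → 2 Ce³⁺(aq) + 2 H⁺(aq)
Q = [Ce³⁺]^2·[H⁺]^2 / ([Ce⁴⁺]^2·P(H₂)); log Q = 1.278.
E = E° − (0.0592/n) log Q = +1.60 − (0.0592/2)(1.278) = +1.562 V.

+1.562 V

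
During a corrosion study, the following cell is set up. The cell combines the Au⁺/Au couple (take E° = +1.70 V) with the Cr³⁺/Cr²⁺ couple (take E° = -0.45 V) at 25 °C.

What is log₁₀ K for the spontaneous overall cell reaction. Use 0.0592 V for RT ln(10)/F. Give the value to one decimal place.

36.3

Cathode: Au⁺/Au; anode: Cr³⁺/Cr²⁺. E°cell = +2.15 V, n = 1.
log K = nE°cell / 0.0592 = (1)(+2.15) / 0.0592 = 36.3.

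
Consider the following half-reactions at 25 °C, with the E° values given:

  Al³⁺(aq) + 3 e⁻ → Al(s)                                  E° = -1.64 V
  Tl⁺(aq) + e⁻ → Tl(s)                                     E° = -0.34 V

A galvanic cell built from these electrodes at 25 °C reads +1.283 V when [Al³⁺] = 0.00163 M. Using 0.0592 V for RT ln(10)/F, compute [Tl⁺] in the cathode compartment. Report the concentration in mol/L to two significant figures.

Tl⁺/Tl is the cathode, Al³⁺/Al the anode: E°cell = +1.30 V, n = 3.
Overall reaction: 3 Tl⁺(aq) + Al(s) → 3 Tl(s) + Al³⁺(aq); Q = [Al³⁺]^1/[Tl⁺]^3.
From E = E° − (0.0592/n) log Q: log Q = (E° − E)·n/0.0592 = (+1.30 − (+1.283))·3/0.0592 = 0.8615.
So 3·log[Tl⁺] = 1·log(0.00163) − log Q = -2.7878 − (0.8615) = -3.6493; log[Tl⁺] = -3.6493 / 3 = -1.2164; [Tl⁺] = 10^(-1.2164) ≈ 0.061 M.

0.061 M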